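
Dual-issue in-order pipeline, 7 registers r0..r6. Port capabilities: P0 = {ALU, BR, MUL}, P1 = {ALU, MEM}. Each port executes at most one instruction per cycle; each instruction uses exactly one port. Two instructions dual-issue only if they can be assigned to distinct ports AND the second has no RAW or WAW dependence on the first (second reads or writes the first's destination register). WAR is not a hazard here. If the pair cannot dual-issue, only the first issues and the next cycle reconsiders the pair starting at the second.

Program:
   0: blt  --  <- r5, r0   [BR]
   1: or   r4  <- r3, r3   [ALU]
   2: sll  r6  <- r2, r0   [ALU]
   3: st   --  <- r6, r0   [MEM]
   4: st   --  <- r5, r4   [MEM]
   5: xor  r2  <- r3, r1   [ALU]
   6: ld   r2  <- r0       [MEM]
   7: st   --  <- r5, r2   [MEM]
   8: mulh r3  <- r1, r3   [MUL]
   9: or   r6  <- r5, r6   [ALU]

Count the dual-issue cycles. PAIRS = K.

#0 head=0: blt/or i0+i1 dual
#1 head=2: sll i2 RAW r6
#2 head=3: st i3 no-port MEM/MEM
#3 head=4: st/xor i4+i5 dual
#4 head=6: ld i6 no-port MEM/MEM
#5 head=7: st/mulh i7+i8 dual
#6 head=9: or i9 tail

PAIRS = 3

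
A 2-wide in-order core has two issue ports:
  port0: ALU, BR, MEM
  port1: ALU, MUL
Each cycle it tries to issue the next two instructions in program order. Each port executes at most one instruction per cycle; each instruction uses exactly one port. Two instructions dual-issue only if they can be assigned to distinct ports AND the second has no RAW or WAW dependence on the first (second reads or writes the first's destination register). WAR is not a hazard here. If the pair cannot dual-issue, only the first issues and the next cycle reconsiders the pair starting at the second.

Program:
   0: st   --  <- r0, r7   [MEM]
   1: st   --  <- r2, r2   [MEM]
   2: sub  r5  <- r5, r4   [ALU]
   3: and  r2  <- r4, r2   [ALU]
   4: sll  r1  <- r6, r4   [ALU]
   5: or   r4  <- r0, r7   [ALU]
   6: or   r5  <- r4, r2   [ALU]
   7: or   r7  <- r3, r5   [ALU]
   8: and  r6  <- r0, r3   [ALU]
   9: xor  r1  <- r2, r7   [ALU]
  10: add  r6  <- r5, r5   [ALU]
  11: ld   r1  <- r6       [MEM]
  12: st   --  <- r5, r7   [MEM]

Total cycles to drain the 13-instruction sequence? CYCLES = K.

CYCLES = 9

t=0 i0:st.MEM ; no-port MEM/MEM
t=1 i1+i2:st.MEM/sub.ALU ; dual
t=2 i3+i4:and.ALU/sll.ALU ; dual
t=3 i5:or.ALU ; RAW r4
t=4 i6:or.ALU ; RAW r5
t=5 i7+i8:or.ALU/and.ALU ; dual
t=6 i9+i10:xor.ALU/add.ALU ; dual
t=7 i11:ld.MEM ; no-port MEM/MEM
t=8 i12:st.MEM ; tail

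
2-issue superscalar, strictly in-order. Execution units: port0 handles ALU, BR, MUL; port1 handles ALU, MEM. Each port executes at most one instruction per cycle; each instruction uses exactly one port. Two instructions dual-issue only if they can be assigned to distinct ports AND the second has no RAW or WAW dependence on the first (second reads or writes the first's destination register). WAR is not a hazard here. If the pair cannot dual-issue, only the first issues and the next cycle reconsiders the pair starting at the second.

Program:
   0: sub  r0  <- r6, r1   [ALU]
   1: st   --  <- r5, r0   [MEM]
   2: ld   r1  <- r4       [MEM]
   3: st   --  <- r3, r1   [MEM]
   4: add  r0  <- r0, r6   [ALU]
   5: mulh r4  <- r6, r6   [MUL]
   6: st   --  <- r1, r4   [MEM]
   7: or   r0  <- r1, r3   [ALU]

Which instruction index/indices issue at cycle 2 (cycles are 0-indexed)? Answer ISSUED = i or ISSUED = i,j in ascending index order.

[0] i0  sub  -- RAW r0
[1] i1  st  -- no-port MEM/MEM
[2] i2  ld  -- no-port MEM/MEM
[3] i3/i4  st add  -- pair
[4] i5  mulh  -- RAW r4
[5] i6/i7  st or  -- pair

ISSUED = 2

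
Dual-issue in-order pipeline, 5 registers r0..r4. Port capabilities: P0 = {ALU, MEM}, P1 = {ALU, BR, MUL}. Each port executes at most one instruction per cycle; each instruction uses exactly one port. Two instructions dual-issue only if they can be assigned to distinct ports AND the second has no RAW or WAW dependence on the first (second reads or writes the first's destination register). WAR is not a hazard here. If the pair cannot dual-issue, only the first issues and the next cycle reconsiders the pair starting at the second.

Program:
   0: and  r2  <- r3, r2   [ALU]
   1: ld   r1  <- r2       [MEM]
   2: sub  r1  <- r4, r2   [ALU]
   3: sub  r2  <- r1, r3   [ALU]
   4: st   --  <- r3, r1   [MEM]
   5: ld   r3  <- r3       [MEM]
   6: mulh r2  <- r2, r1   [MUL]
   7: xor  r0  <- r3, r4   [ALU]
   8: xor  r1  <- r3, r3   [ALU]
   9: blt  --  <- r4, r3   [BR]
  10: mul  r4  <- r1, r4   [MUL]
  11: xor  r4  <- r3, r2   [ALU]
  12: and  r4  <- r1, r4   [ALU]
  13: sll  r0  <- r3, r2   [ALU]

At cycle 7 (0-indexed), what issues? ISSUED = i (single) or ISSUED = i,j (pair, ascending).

t=0 i0:and.ALU ; RAW r2
t=1 i1:ld.MEM ; WAW r1
t=2 i2:sub.ALU ; RAW r1
t=3 i3+i4:sub.ALU+st.MEM ; 2-wide
t=4 i5+i6:ld.MEM+mulh.MUL ; 2-wide
t=5 i7+i8:xor.ALU+xor.ALU ; 2-wide
t=6 i9:blt.BR ; no-port BR/MUL
t=7 i10:mul.MUL ; WAW r4
t=8 i11:xor.ALU ; RAW+WAW r4
t=9 i12+i13:and.ALU+sll.ALU ; 2-wide

ISSUED = 10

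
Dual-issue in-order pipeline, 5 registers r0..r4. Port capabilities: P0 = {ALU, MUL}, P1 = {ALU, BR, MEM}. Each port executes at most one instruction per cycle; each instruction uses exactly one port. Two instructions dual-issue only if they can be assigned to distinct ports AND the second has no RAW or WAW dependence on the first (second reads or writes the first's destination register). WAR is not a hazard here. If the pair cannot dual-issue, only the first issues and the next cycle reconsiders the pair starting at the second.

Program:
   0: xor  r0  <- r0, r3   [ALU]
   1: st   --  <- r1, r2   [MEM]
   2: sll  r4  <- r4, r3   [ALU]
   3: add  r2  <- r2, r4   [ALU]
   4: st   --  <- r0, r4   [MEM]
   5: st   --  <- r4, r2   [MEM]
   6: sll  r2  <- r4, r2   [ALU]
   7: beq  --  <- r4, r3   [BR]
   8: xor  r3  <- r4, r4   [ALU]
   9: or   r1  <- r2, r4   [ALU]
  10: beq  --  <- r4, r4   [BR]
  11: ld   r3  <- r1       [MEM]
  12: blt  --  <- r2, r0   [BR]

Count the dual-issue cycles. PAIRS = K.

PAIRS = 5

  cy0 -> i0+i1 (xor.ALU st.MEM) pair
  cy1 -> i2 (sll.ALU) RAW r4
  cy2 -> i3+i4 (add.ALU st.MEM) pair
  cy3 -> i5+i6 (st.MEM sll.ALU) pair
  cy4 -> i7+i8 (beq.BR xor.ALU) pair
  cy5 -> i9+i10 (or.ALU beq.BR) pair
  cy6 -> i11 (ld.MEM) no-port MEM/BR
  cy7 -> i12 (blt.BR) tail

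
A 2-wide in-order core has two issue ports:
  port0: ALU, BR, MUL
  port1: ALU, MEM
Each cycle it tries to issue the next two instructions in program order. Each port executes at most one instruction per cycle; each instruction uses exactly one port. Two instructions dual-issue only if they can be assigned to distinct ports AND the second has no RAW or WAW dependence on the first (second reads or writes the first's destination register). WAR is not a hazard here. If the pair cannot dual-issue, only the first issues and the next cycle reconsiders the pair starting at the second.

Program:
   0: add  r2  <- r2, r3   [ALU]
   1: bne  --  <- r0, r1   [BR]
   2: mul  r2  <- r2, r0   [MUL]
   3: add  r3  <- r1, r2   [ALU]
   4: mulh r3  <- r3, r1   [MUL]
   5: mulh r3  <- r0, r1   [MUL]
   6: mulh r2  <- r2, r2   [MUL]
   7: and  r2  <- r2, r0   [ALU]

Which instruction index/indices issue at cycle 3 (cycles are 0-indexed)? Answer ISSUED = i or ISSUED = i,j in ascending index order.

[0] i0+i1  add bne  -- dual
[1] i2  mul  -- RAW r2
[2] i3  add  -- RAW+WAW r3
[3] i4  mulh  -- no-port MUL/MUL
[4] i5  mulh  -- no-port MUL/MUL
[5] i6  mulh  -- RAW+WAW r2
[6] i7  and  -- tail

ISSUED = 4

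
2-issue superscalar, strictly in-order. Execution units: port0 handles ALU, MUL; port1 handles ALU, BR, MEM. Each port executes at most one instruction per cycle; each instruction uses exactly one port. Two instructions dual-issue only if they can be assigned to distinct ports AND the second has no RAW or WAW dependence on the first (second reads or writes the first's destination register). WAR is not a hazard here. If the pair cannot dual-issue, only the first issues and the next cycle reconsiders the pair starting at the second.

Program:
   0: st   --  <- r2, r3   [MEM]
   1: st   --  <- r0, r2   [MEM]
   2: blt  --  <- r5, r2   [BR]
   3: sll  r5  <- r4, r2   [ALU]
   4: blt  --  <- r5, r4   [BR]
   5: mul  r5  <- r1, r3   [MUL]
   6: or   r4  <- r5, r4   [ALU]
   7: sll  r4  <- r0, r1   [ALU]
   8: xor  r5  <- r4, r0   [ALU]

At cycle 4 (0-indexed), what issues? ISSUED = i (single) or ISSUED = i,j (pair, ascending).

0. st.MEM @i0  | no-port MEM/MEM
1. st.MEM @i1  | no-port MEM/BR
2. blt.BR/sll.ALU @i2&i3  | dual
3. blt.BR/mul.MUL @i4&i5  | dual
4. or.ALU @i6  | WAW r4
5. sll.ALU @i7  | RAW r4
6. xor.ALU @i8  | tail

ISSUED = 6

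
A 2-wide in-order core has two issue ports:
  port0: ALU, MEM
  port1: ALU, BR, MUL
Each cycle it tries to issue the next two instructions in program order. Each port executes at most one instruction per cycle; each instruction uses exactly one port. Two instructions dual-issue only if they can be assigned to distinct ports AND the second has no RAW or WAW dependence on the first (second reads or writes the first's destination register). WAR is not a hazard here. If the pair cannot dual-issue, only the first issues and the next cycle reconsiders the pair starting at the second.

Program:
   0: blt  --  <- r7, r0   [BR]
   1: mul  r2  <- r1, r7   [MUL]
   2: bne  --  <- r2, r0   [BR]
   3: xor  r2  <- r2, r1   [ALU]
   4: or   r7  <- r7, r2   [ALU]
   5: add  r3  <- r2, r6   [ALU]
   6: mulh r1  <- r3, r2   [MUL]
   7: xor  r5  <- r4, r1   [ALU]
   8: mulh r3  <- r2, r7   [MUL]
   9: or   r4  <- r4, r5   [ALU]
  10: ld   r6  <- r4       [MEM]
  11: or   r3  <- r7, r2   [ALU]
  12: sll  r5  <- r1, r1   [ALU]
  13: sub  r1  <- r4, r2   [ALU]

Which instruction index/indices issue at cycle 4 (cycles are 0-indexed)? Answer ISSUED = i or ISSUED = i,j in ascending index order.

#0 head=0: blt.BR i0 no-port BR/MUL
#1 head=1: mul.MUL i1 no-port MUL/BR
#2 head=2: bne.BR;xor.ALU i2,i3 2-wide
#3 head=4: or.ALU;add.ALU i4,i5 2-wide
#4 head=6: mulh.MUL i6 RAW r1
#5 head=7: xor.ALU;mulh.MUL i7,i8 2-wide
#6 head=9: or.ALU i9 RAW r4
#7 head=10: ld.MEM;or.ALU i10,i11 2-wide
#8 head=12: sll.ALU;sub.ALU i12,i13 2-wide

ISSUED = 6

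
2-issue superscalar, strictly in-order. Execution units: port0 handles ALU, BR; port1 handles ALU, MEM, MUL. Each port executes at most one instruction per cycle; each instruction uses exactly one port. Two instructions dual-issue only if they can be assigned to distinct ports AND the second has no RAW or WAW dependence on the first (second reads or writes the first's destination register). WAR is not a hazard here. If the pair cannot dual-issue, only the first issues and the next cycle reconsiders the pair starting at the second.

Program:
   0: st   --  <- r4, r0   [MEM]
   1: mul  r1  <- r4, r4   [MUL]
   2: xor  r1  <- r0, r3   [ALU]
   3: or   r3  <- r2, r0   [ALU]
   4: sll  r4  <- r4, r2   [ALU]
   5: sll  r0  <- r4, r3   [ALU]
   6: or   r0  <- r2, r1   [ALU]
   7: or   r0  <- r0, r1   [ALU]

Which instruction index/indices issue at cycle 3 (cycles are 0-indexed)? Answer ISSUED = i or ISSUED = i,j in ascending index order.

ISSUED = 4

#0 head=0: st.MEM i0 no-port MEM/MUL
#1 head=1: mul.MUL i1 WAW r1
#2 head=2: xor.ALU/or.ALU i2+i3 2-wide
#3 head=4: sll.ALU i4 RAW r4
#4 head=5: sll.ALU i5 WAW r0
#5 head=6: or.ALU i6 RAW+WAW r0
#6 head=7: or.ALU i7 tail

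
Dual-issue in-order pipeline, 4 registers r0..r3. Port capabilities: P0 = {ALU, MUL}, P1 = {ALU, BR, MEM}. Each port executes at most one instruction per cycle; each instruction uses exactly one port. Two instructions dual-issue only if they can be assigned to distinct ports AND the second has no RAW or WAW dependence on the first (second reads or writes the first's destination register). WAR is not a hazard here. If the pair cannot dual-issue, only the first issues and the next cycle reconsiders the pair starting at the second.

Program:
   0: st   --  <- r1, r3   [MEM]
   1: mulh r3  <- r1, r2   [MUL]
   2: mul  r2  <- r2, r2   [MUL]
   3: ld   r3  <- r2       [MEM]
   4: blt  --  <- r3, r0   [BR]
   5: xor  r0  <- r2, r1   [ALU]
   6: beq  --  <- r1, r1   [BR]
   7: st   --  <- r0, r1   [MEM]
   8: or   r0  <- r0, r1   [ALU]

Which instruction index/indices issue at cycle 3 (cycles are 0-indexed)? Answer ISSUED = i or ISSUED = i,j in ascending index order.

ISSUED = 4,5

c0: i0+i1 st/mulh  2-wide
c1: i2 mul  RAW r2
c2: i3 ld  no-port MEM/BR
c3: i4+i5 blt/xor  2-wide
c4: i6 beq  no-port BR/MEM
c5: i7+i8 st/or  2-wide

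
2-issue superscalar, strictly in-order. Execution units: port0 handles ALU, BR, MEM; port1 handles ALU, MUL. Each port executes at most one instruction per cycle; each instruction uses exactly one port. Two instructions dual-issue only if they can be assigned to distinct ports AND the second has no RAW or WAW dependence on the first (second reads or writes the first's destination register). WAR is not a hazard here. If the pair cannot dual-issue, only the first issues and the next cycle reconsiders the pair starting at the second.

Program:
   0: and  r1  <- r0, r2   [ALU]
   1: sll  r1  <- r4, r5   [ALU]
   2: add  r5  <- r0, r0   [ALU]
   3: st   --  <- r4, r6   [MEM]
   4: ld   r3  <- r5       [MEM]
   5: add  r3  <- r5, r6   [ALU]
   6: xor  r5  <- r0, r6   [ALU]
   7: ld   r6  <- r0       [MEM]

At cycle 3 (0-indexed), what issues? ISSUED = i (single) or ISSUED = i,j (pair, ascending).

ISSUED = 4

t=0 i0:and.ALU ; WAW r1
t=1 i1&i2:sll.ALU/add.ALU ; dual
t=2 i3:st.MEM ; no-port MEM/MEM
t=3 i4:ld.MEM ; WAW r3
t=4 i5&i6:add.ALU/xor.ALU ; dual
t=5 i7:ld.MEM ; tail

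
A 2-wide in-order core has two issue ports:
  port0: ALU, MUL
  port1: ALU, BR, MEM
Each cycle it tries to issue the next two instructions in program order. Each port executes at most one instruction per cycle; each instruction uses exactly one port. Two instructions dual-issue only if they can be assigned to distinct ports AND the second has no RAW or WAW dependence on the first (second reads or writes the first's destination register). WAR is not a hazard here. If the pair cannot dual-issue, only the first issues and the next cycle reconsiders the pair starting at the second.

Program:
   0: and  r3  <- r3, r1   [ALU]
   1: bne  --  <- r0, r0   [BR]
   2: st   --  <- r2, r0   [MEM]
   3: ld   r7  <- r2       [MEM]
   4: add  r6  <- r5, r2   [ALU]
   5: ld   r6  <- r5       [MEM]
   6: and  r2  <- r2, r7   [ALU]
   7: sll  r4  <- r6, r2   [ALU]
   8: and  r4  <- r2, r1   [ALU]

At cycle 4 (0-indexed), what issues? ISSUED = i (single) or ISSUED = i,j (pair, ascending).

ISSUED = 7

0. and.ALU/bne.BR @i0/i1  | dual
1. st.MEM @i2  | no-port MEM/MEM
2. ld.MEM/add.ALU @i3/i4  | dual
3. ld.MEM/and.ALU @i5/i6  | dual
4. sll.ALU @i7  | WAW r4
5. and.ALU @i8  | tail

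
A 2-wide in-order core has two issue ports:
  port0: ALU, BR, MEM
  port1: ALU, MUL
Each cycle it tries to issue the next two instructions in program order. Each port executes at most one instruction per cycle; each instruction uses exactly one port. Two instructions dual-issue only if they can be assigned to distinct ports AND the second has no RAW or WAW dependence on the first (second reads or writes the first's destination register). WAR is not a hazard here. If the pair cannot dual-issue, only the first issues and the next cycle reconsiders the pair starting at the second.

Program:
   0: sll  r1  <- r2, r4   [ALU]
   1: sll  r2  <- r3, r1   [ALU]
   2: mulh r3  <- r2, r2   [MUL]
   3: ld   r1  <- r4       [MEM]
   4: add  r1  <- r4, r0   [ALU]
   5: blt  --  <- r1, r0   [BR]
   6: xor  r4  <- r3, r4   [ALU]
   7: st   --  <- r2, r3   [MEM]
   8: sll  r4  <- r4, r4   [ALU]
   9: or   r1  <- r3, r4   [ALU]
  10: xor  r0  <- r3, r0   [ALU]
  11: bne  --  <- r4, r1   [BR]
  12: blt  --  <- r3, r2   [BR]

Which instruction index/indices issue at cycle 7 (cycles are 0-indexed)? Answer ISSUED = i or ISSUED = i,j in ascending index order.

#0 head=0: sll i0 RAW r1
#1 head=1: sll i1 RAW r2
#2 head=2: mulh/ld i2,i3 2-wide
#3 head=4: add i4 RAW r1
#4 head=5: blt/xor i5,i6 2-wide
#5 head=7: st/sll i7,i8 2-wide
#6 head=9: or/xor i9,i10 2-wide
#7 head=11: bne i11 no-port BR/BR
#8 head=12: blt i12 tail

ISSUED = 11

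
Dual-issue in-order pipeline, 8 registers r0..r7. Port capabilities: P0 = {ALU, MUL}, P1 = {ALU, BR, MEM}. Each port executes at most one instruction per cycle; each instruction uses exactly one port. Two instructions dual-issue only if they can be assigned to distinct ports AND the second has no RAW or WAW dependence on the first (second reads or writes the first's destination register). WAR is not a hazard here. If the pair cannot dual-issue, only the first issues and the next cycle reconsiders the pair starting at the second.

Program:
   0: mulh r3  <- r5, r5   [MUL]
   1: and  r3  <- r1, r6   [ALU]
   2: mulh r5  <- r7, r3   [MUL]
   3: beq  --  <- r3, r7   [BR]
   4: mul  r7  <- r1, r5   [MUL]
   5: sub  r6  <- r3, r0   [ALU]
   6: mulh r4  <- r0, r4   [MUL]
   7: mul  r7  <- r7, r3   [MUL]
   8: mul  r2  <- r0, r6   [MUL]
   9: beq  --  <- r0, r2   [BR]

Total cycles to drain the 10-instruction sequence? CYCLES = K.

0. mulh @i0  | WAW r3
1. and @i1  | RAW r3
2. mulh;beq @i2,i3  | 2-wide
3. mul;sub @i4,i5  | 2-wide
4. mulh @i6  | no-port MUL/MUL
5. mul @i7  | no-port MUL/MUL
6. mul @i8  | RAW r2
7. beq @i9  | tail

CYCLES = 8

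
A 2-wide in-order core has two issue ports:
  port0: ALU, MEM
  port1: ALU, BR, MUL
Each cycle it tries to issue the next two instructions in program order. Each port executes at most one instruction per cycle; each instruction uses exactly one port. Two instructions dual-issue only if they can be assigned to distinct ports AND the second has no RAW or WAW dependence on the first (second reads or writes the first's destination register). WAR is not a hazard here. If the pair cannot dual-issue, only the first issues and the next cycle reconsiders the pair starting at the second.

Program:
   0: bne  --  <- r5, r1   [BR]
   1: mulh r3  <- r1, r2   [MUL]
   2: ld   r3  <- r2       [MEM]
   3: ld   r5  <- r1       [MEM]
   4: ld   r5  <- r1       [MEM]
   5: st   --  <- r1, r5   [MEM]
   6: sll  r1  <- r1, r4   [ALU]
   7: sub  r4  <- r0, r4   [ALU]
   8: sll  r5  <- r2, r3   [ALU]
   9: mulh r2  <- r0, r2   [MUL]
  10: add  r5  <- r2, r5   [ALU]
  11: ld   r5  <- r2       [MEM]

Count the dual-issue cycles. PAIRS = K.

PAIRS = 2

[0] i0  bne  -- no-port BR/MUL
[1] i1  mulh  -- WAW r3
[2] i2  ld  -- no-port MEM/MEM
[3] i3  ld  -- no-port MEM/MEM
[4] i4  ld  -- no-port MEM/MEM
[5] i5/i6  st/sll  -- pair
[6] i7/i8  sub/sll  -- pair
[7] i9  mulh  -- RAW r2
[8] i10  add  -- WAW r5
[9] i11  ld  -- tail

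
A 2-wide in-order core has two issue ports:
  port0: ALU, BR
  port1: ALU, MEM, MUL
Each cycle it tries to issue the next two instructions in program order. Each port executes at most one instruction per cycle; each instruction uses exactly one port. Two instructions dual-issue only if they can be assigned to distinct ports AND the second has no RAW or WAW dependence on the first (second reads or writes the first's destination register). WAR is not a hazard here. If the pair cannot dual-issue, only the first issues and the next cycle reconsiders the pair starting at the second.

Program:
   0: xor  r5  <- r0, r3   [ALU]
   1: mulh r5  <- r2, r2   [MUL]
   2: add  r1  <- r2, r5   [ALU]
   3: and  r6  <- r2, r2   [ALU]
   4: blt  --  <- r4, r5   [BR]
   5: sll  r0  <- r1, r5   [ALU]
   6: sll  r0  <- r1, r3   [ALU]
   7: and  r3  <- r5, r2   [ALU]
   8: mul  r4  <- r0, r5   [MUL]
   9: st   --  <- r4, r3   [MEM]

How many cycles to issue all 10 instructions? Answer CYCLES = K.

[0] i0  xor.ALU  -- WAW r5
[1] i1  mulh.MUL  -- RAW r5
[2] i2&i3  add.ALU;and.ALU  -- pair
[3] i4&i5  blt.BR;sll.ALU  -- pair
[4] i6&i7  sll.ALU;and.ALU  -- pair
[5] i8  mul.MUL  -- no-port MUL/MEM
[6] i9  st.MEM  -- tail

CYCLES = 7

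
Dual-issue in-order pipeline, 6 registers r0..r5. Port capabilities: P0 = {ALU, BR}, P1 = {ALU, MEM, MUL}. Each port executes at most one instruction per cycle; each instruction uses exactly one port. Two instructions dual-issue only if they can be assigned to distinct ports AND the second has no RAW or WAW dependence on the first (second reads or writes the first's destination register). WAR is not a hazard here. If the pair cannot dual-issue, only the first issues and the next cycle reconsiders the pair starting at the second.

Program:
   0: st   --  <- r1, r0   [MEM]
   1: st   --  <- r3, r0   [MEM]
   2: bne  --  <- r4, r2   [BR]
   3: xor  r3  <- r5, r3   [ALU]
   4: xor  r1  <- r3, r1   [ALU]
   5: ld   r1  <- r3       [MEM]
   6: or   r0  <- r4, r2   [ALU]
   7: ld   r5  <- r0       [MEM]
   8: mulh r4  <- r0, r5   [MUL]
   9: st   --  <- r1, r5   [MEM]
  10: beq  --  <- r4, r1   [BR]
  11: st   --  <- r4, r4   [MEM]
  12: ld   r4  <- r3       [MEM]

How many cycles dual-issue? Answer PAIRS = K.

PAIRS = 3

0. st.MEM @i0  | no-port MEM/MEM
1. st.MEM+bne.BR @i1+i2  | 2-wide
2. xor.ALU @i3  | RAW r3
3. xor.ALU @i4  | WAW r1
4. ld.MEM+or.ALU @i5+i6  | 2-wide
5. ld.MEM @i7  | no-port MEM/MUL
6. mulh.MUL @i8  | no-port MUL/MEM
7. st.MEM+beq.BR @i9+i10  | 2-wide
8. st.MEM @i11  | no-port MEM/MEM
9. ld.MEM @i12  | tail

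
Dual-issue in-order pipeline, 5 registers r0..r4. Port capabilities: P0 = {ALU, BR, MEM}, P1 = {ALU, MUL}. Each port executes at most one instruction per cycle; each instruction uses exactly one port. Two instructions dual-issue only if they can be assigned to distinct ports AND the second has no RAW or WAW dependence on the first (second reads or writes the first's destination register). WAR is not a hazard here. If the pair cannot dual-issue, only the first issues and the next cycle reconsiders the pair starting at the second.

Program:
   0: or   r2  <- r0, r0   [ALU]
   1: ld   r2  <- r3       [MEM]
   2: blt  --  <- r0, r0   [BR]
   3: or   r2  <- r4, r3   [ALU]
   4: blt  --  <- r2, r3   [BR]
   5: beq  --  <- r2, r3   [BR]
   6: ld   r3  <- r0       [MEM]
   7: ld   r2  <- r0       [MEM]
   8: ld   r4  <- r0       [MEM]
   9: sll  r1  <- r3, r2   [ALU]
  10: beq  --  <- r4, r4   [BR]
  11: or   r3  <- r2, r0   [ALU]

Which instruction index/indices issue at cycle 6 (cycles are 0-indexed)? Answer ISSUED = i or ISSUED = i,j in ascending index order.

#0 head=0: or i0 WAW r2
#1 head=1: ld i1 no-port MEM/BR
#2 head=2: blt or i2+i3 dual
#3 head=4: blt i4 no-port BR/BR
#4 head=5: beq i5 no-port BR/MEM
#5 head=6: ld i6 no-port MEM/MEM
#6 head=7: ld i7 no-port MEM/MEM
#7 head=8: ld sll i8+i9 dual
#8 head=10: beq or i10+i11 dual

ISSUED = 7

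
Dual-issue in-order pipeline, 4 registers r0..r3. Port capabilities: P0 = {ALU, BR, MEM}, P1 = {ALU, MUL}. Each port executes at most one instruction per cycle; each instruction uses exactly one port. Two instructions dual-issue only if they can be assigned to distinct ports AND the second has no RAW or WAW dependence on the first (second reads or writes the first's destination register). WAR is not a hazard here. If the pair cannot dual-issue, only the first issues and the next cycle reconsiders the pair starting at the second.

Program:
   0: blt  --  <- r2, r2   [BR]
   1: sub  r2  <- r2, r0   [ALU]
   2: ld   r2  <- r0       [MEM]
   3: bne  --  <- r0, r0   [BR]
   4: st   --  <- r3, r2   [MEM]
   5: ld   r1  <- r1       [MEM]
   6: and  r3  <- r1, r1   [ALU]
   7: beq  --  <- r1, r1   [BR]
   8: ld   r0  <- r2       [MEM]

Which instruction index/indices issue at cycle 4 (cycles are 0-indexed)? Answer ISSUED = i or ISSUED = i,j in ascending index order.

c0: i0,i1 blt.BR/sub.ALU  2-wide
c1: i2 ld.MEM  no-port MEM/BR
c2: i3 bne.BR  no-port BR/MEM
c3: i4 st.MEM  no-port MEM/MEM
c4: i5 ld.MEM  RAW r1
c5: i6,i7 and.ALU/beq.BR  2-wide
c6: i8 ld.MEM  tail

ISSUED = 5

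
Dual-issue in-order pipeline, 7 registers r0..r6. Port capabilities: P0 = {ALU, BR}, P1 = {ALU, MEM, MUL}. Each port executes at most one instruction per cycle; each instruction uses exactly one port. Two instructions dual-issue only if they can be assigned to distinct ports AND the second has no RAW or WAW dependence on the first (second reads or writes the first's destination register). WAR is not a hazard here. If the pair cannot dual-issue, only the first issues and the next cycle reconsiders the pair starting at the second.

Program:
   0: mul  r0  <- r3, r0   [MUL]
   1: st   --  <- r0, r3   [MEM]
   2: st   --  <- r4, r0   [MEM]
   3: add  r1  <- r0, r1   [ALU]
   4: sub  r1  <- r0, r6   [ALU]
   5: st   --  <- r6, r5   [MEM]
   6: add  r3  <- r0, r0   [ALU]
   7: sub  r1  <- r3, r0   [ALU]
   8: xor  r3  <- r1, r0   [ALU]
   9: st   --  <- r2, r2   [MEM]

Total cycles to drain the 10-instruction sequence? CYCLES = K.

CYCLES = 7

0. mul @i0  | no-port MUL/MEM
1. st @i1  | no-port MEM/MEM
2. st/add @i2&i3  | pair
3. sub/st @i4&i5  | pair
4. add @i6  | RAW r3
5. sub @i7  | RAW r1
6. xor/st @i8&i9  | pair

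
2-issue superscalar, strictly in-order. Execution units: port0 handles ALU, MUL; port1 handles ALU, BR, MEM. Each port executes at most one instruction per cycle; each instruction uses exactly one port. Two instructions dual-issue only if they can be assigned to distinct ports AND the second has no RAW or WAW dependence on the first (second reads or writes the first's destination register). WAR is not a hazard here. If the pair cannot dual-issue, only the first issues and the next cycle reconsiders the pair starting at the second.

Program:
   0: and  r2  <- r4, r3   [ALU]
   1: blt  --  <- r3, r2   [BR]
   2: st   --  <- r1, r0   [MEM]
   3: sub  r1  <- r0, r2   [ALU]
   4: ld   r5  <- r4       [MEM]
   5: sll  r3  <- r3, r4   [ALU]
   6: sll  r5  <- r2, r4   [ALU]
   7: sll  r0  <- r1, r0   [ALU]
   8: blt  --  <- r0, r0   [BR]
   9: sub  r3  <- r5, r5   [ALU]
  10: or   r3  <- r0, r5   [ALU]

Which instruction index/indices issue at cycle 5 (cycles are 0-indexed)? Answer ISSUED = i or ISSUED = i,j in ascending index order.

[0] i0  and.ALU  -- RAW r2
[1] i1  blt.BR  -- no-port BR/MEM
[2] i2/i3  st.MEM+sub.ALU  -- pair
[3] i4/i5  ld.MEM+sll.ALU  -- pair
[4] i6/i7  sll.ALU+sll.ALU  -- pair
[5] i8/i9  blt.BR+sub.ALU  -- pair
[6] i10  or.ALU  -- tail

ISSUED = 8,9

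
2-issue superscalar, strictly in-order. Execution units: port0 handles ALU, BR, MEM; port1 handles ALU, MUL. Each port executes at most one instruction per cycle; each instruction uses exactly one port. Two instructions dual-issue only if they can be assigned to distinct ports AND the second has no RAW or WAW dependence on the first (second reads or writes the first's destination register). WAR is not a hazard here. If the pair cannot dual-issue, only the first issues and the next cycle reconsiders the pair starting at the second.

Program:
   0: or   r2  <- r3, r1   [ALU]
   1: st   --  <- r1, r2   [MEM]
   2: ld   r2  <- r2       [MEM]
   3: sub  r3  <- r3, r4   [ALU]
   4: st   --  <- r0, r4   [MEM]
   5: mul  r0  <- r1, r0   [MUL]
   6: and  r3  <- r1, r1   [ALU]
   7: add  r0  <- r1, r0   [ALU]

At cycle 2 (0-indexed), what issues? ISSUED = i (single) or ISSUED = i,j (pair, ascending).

ISSUED = 2,3

  cy0 -> i0 (or) RAW r2
  cy1 -> i1 (st) no-port MEM/MEM
  cy2 -> i2+i3 (ld;sub) pair
  cy3 -> i4+i5 (st;mul) pair
  cy4 -> i6+i7 (and;add) pair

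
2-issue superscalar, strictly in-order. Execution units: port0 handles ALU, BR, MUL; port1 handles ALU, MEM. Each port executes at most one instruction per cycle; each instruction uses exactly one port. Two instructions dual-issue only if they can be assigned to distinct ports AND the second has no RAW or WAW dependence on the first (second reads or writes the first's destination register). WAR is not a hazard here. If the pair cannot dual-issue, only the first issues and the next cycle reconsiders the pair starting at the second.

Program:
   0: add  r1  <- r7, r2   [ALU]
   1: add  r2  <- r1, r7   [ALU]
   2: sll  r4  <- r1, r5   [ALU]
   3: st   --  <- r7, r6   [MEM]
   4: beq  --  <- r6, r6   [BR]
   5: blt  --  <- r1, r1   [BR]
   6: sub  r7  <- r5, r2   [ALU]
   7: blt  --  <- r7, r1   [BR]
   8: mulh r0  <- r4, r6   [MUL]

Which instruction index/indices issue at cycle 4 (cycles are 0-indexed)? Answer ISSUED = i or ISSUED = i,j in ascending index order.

ISSUED = 7

  cy0 -> i0 (add.ALU) RAW r1
  cy1 -> i1,i2 (add.ALU;sll.ALU) pair
  cy2 -> i3,i4 (st.MEM;beq.BR) pair
  cy3 -> i5,i6 (blt.BR;sub.ALU) pair
  cy4 -> i7 (blt.BR) no-port BR/MUL
  cy5 -> i8 (mulh.MUL) tail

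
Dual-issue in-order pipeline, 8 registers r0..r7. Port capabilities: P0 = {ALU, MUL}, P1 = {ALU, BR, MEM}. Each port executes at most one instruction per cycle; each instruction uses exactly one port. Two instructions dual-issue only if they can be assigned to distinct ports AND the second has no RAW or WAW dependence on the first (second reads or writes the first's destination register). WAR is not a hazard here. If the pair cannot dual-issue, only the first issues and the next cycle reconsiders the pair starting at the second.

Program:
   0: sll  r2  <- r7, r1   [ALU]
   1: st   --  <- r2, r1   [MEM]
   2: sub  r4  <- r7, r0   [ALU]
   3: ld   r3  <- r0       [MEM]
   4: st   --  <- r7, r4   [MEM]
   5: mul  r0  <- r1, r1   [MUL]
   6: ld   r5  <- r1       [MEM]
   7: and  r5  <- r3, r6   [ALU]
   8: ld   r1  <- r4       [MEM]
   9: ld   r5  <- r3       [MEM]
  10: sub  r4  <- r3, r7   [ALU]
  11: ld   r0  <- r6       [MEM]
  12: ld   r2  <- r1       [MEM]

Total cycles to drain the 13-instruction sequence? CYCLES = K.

CYCLES = 9

[0] i0  sll.ALU  -- RAW r2
[1] i1+i2  st.MEM;sub.ALU  -- 2-wide
[2] i3  ld.MEM  -- no-port MEM/MEM
[3] i4+i5  st.MEM;mul.MUL  -- 2-wide
[4] i6  ld.MEM  -- WAW r5
[5] i7+i8  and.ALU;ld.MEM  -- 2-wide
[6] i9+i10  ld.MEM;sub.ALU  -- 2-wide
[7] i11  ld.MEM  -- no-port MEM/MEM
[8] i12  ld.MEM  -- tail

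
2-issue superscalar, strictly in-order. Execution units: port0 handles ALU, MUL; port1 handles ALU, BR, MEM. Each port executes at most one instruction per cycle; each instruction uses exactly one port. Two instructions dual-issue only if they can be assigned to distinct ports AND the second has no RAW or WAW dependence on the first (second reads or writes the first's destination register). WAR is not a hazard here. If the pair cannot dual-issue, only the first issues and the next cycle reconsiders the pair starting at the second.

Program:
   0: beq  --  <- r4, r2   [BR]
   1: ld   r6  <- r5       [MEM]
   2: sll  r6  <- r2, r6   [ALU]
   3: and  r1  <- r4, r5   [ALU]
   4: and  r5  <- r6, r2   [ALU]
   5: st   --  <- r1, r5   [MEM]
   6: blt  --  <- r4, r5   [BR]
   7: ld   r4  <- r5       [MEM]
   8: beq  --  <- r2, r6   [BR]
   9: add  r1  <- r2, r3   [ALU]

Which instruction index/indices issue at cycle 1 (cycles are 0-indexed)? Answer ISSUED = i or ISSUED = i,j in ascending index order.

  cy0 -> i0 (beq) no-port BR/MEM
  cy1 -> i1 (ld) RAW+WAW r6
  cy2 -> i2/i3 (sll/and) 2-wide
  cy3 -> i4 (and) RAW r5
  cy4 -> i5 (st) no-port MEM/BR
  cy5 -> i6 (blt) no-port BR/MEM
  cy6 -> i7 (ld) no-port MEM/BR
  cy7 -> i8/i9 (beq/add) 2-wide

ISSUED = 1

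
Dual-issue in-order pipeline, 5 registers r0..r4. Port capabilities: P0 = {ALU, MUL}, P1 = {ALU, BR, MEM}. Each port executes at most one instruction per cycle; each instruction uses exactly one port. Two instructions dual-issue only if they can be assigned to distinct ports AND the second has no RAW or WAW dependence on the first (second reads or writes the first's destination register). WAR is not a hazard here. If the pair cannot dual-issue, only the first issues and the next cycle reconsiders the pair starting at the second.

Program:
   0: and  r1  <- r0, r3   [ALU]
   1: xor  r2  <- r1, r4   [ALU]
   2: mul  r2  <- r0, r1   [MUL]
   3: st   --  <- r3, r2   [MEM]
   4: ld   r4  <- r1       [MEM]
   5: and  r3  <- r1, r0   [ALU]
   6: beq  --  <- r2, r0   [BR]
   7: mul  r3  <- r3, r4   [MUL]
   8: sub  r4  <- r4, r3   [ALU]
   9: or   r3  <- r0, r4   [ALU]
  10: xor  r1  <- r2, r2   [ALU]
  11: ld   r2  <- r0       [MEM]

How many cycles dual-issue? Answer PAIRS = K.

PAIRS = 3

#0 head=0: and.ALU i0 RAW r1
#1 head=1: xor.ALU i1 WAW r2
#2 head=2: mul.MUL i2 RAW r2
#3 head=3: st.MEM i3 no-port MEM/MEM
#4 head=4: ld.MEM;and.ALU i4,i5 pair
#5 head=6: beq.BR;mul.MUL i6,i7 pair
#6 head=8: sub.ALU i8 RAW r4
#7 head=9: or.ALU;xor.ALU i9,i10 pair
#8 head=11: ld.MEM i11 tail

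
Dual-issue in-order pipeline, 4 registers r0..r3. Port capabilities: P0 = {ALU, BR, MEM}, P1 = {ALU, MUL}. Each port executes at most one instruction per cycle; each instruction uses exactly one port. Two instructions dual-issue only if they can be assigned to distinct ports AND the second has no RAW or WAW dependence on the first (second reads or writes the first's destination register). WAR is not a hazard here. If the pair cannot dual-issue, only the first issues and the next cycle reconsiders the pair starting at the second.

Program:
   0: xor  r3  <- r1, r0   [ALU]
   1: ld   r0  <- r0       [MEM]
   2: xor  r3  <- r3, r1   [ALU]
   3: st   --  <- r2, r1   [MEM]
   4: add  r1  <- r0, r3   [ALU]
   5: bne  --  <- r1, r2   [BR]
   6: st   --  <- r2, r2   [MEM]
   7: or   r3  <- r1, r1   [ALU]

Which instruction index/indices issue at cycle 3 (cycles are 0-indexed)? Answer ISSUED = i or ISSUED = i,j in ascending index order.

0. xor.ALU;ld.MEM @i0&i1  | 2-wide
1. xor.ALU;st.MEM @i2&i3  | 2-wide
2. add.ALU @i4  | RAW r1
3. bne.BR @i5  | no-port BR/MEM
4. st.MEM;or.ALU @i6&i7  | 2-wide

ISSUED = 5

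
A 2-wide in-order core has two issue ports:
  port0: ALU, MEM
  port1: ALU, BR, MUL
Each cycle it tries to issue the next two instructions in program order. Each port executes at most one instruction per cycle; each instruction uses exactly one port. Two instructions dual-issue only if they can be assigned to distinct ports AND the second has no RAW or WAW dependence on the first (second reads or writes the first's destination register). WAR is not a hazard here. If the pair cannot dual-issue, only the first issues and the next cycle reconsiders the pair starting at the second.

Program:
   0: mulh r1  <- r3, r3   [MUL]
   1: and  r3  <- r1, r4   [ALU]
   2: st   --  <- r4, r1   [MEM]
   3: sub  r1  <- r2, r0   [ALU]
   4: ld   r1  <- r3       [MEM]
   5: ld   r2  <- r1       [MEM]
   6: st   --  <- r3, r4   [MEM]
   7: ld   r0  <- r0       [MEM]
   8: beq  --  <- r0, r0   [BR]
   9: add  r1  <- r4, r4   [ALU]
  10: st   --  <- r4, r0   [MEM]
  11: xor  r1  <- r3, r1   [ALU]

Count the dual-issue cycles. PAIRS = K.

PAIRS = 3

0. mulh.MUL @i0  | RAW r1
1. and.ALU;st.MEM @i1,i2  | dual
2. sub.ALU @i3  | WAW r1
3. ld.MEM @i4  | no-port MEM/MEM
4. ld.MEM @i5  | no-port MEM/MEM
5. st.MEM @i6  | no-port MEM/MEM
6. ld.MEM @i7  | RAW r0
7. beq.BR;add.ALU @i8,i9  | dual
8. st.MEM;xor.ALU @i10,i11  | dual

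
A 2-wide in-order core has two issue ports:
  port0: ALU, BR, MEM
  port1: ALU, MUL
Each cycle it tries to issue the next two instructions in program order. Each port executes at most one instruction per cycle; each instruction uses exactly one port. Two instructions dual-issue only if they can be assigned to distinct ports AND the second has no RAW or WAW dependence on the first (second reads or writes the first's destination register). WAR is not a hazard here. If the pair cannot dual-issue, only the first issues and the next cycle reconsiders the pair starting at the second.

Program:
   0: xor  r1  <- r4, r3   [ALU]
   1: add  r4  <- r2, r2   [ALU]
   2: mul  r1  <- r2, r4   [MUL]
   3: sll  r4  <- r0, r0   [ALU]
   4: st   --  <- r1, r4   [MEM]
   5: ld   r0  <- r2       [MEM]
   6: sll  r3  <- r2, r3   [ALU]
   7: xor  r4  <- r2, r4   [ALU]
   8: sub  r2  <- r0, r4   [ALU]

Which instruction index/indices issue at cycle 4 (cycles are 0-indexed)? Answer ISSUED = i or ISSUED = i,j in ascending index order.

ISSUED = 7

c0: i0&i1 xor/add  2-wide
c1: i2&i3 mul/sll  2-wide
c2: i4 st  no-port MEM/MEM
c3: i5&i6 ld/sll  2-wide
c4: i7 xor  RAW r4
c5: i8 sub  tail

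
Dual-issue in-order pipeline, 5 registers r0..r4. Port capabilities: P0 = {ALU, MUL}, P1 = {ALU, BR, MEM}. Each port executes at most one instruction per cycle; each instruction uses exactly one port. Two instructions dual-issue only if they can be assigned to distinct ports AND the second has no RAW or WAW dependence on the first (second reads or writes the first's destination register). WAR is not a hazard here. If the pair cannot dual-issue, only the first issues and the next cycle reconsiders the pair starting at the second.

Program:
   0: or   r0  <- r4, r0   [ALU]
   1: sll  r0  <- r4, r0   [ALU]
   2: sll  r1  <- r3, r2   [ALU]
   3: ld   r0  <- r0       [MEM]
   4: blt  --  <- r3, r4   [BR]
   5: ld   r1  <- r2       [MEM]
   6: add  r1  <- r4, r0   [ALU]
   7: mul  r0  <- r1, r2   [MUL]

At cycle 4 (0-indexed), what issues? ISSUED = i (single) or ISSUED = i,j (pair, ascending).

ISSUED = 5

t=0 i0:or.ALU ; RAW+WAW r0
t=1 i1&i2:sll.ALU+sll.ALU ; 2-wide
t=2 i3:ld.MEM ; no-port MEM/BR
t=3 i4:blt.BR ; no-port BR/MEM
t=4 i5:ld.MEM ; WAW r1
t=5 i6:add.ALU ; RAW r1
t=6 i7:mul.MUL ; tail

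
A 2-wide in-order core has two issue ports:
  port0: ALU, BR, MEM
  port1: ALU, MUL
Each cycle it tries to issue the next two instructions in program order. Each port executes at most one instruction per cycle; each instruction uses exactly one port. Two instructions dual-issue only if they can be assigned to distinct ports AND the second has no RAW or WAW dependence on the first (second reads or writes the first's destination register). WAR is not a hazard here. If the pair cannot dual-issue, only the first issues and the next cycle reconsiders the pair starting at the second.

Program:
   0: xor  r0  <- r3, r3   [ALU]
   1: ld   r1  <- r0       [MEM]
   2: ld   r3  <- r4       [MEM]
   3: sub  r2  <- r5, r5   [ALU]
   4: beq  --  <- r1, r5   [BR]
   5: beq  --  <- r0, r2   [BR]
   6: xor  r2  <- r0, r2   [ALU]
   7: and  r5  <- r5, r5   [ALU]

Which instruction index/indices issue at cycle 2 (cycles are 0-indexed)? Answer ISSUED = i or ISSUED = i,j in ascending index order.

  cy0 -> i0 (xor.ALU) RAW r0
  cy1 -> i1 (ld.MEM) no-port MEM/MEM
  cy2 -> i2&i3 (ld.MEM;sub.ALU) 2-wide
  cy3 -> i4 (beq.BR) no-port BR/BR
  cy4 -> i5&i6 (beq.BR;xor.ALU) 2-wide
  cy5 -> i7 (and.ALU) tail

ISSUED = 2,3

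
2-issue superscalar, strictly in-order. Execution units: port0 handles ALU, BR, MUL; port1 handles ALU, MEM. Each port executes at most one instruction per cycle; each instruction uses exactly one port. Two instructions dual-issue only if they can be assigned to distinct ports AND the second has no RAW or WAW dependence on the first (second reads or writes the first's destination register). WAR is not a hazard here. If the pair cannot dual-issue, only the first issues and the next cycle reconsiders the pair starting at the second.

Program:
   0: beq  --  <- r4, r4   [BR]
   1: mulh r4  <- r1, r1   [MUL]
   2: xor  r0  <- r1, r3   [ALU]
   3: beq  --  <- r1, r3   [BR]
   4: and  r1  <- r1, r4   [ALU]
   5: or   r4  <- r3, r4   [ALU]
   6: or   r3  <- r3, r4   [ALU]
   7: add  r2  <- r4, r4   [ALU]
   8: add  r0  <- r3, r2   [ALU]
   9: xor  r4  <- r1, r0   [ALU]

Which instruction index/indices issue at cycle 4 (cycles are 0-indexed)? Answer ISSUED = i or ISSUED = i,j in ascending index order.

ISSUED = 6,7

#0 head=0: beq i0 no-port BR/MUL
#1 head=1: mulh;xor i1/i2 pair
#2 head=3: beq;and i3/i4 pair
#3 head=5: or i5 RAW r4
#4 head=6: or;add i6/i7 pair
#5 head=8: add i8 RAW r0
#6 head=9: xor i9 tail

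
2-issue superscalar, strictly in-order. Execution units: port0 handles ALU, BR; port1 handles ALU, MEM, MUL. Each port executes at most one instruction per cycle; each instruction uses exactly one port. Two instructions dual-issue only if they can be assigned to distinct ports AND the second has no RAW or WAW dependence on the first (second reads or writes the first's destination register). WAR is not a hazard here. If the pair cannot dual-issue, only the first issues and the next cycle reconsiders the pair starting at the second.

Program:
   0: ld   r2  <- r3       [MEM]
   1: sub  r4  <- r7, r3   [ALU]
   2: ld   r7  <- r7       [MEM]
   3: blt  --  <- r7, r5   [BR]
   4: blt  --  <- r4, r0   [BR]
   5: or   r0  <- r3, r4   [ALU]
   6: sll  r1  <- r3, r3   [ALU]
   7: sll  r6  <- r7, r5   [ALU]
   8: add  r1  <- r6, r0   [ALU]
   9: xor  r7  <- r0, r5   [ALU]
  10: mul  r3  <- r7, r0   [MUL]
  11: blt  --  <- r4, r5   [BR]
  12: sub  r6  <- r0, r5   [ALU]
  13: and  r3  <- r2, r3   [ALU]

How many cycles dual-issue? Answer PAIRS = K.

[0] i0/i1  ld.MEM sub.ALU  -- pair
[1] i2  ld.MEM  -- RAW r7
[2] i3  blt.BR  -- no-port BR/BR
[3] i4/i5  blt.BR or.ALU  -- pair
[4] i6/i7  sll.ALU sll.ALU  -- pair
[5] i8/i9  add.ALU xor.ALU  -- pair
[6] i10/i11  mul.MUL blt.BR  -- pair
[7] i12/i13  sub.ALU and.ALU  -- pair

PAIRS = 6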